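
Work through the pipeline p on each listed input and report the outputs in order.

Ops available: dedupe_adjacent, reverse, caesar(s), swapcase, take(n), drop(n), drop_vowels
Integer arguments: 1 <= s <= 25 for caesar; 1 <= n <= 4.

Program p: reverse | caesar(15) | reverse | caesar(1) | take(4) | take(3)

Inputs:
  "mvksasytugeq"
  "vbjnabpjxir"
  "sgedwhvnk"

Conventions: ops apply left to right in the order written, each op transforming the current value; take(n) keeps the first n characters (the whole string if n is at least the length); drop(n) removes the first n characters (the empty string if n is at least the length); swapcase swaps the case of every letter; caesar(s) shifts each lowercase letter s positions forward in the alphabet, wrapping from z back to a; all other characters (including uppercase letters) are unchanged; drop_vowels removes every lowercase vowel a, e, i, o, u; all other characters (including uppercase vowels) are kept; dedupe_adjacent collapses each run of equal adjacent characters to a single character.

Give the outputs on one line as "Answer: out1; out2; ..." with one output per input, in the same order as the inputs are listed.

"cla"; "lrz"; "iwu"

Execution, op by op:
  "mvksasytugeq" -> "qegutysaskvm" -> "ftvjinhphzkb" -> "bkzhphnijvtf" -> "claiqiojkwug" -> "clai" -> "cla"
  "vbjnabpjxir" -> "rixjpbanjbv" -> "gxmyeqpcyqk" -> "kqycpqeymxg" -> "lrzdqrfznyh" -> "lrzd" -> "lrz"
  "sgedwhvnk" -> "knvhwdegs" -> "zckwlstvh" -> "hvtslwkcz" -> "iwutmxlda" -> "iwut" -> "iwu"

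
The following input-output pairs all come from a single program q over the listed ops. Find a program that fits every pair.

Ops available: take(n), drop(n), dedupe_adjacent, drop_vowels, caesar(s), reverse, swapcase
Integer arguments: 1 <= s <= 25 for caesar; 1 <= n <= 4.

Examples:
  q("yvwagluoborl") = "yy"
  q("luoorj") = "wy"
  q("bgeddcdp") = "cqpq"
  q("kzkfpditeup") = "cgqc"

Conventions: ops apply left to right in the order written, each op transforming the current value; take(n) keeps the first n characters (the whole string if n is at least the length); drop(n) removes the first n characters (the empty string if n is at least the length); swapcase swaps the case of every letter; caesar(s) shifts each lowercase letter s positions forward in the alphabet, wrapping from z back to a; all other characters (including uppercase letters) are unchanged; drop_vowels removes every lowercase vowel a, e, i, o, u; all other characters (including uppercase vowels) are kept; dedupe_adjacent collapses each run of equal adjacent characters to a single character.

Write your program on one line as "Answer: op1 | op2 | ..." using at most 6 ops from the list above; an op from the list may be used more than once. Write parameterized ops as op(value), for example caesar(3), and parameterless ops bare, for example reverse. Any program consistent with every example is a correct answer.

reverse | drop_vowels | caesar(13) | dedupe_adjacent | take(4) | drop_vowels

Check, running the answer program on each example:
  "yvwagluoborl" -> "lroboulgawvy" -> "lrblgwvy" -> "yeoytjil" -> "yeoytjil" -> "yeoy" -> "yy"
  "luoorj" -> "jrooul" -> "jrl" -> "wey" -> "wey" -> "wey" -> "wy"
  "bgeddcdp" -> "pdcddegb" -> "pdcddgb" -> "cqpqqto" -> "cqpqto" -> "cqpq" -> "cqpq"
  "kzkfpditeup" -> "puetidpfkzk" -> "ptdpfkzk" -> "cgqcsxmx" -> "cgqcsxmx" -> "cgqc" -> "cgqc"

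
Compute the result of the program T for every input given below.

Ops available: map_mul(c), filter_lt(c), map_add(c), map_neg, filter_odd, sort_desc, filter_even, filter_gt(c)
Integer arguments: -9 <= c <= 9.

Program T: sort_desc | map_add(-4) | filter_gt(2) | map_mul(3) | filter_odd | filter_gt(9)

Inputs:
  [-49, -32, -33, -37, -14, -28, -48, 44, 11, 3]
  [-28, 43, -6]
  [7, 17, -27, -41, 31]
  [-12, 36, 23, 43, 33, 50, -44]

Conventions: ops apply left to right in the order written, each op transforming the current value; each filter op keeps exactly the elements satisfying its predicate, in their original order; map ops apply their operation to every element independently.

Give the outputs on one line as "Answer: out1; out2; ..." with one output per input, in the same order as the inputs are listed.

[21]; [117]; [81, 39]; [117, 87, 57]

Execution, op by op:
  [-49, -32, -33, -37, -14, -28, -48, 44, 11, 3] -> [44, 11, 3, -14, -28, -32, -33, -37, -48, -49] -> [40, 7, -1, -18, -32, -36, -37, -41, -52, -53] -> [40, 7] -> [120, 21] -> [21] -> [21]
  [-28, 43, -6] -> [43, -6, -28] -> [39, -10, -32] -> [39] -> [117] -> [117] -> [117]
  [7, 17, -27, -41, 31] -> [31, 17, 7, -27, -41] -> [27, 13, 3, -31, -45] -> [27, 13, 3] -> [81, 39, 9] -> [81, 39, 9] -> [81, 39]
  [-12, 36, 23, 43, 33, 50, -44] -> [50, 43, 36, 33, 23, -12, -44] -> [46, 39, 32, 29, 19, -16, -48] -> [46, 39, 32, 29, 19] -> [138, 117, 96, 87, 57] -> [117, 87, 57] -> [117, 87, 57]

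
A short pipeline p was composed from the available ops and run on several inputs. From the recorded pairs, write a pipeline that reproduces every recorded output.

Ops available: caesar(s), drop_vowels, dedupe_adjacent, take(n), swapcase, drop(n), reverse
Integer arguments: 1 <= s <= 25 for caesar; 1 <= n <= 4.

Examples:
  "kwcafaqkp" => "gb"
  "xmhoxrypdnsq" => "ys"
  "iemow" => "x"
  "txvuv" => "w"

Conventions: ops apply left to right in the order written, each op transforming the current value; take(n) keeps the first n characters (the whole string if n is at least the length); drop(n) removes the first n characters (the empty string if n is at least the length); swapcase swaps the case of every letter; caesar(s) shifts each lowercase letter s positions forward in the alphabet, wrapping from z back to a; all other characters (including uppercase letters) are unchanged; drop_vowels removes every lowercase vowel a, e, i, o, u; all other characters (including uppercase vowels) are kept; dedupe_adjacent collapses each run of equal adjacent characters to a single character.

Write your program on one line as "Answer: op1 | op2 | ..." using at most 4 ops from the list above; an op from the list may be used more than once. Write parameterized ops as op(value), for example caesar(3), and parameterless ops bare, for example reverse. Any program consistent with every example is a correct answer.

drop(4) | caesar(1) | take(2)

Check, running the answer program on each example:
  "kwcafaqkp" -> "faqkp" -> "gbrlq" -> "gb"
  "xmhoxrypdnsq" -> "xrypdnsq" -> "yszqeotr" -> "ys"
  "iemow" -> "w" -> "x" -> "x"
  "txvuv" -> "v" -> "w" -> "w"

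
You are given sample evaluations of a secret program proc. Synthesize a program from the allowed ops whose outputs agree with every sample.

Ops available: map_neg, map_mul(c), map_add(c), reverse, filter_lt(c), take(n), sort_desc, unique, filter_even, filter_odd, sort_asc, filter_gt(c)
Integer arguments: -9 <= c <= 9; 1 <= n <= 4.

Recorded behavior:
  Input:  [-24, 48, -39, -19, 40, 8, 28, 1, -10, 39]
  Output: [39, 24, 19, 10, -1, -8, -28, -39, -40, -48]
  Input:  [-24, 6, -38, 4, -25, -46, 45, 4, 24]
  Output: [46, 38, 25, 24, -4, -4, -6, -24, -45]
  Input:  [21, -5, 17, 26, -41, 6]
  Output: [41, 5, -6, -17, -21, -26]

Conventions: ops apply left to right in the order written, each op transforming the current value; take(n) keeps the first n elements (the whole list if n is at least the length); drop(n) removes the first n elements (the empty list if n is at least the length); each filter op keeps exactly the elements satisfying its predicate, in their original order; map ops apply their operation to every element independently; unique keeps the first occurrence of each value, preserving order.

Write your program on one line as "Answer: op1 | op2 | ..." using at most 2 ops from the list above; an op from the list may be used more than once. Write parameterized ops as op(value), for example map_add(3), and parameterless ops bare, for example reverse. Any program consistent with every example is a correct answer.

map_mul(-1) | sort_desc

Check, running the answer program on each example:
  [-24, 48, -39, -19, 40, 8, 28, 1, -10, 39] -> [24, -48, 39, 19, -40, -8, -28, -1, 10, -39] -> [39, 24, 19, 10, -1, -8, -28, -39, -40, -48]
  [-24, 6, -38, 4, -25, -46, 45, 4, 24] -> [24, -6, 38, -4, 25, 46, -45, -4, -24] -> [46, 38, 25, 24, -4, -4, -6, -24, -45]
  [21, -5, 17, 26, -41, 6] -> [-21, 5, -17, -26, 41, -6] -> [41, 5, -6, -17, -21, -26]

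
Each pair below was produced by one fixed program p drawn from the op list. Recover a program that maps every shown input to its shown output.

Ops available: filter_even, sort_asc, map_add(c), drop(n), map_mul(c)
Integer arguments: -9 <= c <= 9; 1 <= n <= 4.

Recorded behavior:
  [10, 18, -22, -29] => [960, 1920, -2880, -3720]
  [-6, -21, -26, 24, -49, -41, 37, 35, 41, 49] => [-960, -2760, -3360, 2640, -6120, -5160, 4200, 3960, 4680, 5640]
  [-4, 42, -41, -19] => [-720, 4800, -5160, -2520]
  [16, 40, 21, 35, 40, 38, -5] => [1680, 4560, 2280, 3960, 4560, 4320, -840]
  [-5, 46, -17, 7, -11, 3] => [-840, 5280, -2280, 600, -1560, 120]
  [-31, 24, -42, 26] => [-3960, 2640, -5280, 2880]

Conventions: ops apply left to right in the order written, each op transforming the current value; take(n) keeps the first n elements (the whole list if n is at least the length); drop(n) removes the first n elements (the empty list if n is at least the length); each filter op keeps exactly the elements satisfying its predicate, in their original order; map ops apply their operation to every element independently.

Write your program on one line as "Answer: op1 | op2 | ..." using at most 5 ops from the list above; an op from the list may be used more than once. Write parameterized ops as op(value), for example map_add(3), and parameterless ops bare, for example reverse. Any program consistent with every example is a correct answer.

map_add(-9) | map_add(7) | map_mul(6) | map_mul(5) | map_mul(4)

Check, running the answer program on each example:
  [10, 18, -22, -29] -> [1, 9, -31, -38] -> [8, 16, -24, -31] -> [48, 96, -144, -186] -> [240, 480, -720, -930] -> [960, 1920, -2880, -3720]
  [-6, -21, -26, 24, -49, -41, 37, 35, 41, 49] -> [-15, -30, -35, 15, -58, -50, 28, 26, 32, 40] -> [-8, -23, -28, 22, -51, -43, 35, 33, 39, 47] -> [-48, -138, -168, 132, -306, -258, 210, 198, 234, 282] -> [-240, -690, -840, 660, -1530, -1290, 1050, 990, 1170, 1410] -> [-960, -2760, -3360, 2640, -6120, -5160, 4200, 3960, 4680, 5640]
  [-4, 42, -41, -19] -> [-13, 33, -50, -28] -> [-6, 40, -43, -21] -> [-36, 240, -258, -126] -> [-180, 1200, -1290, -630] -> [-720, 4800, -5160, -2520]
  [16, 40, 21, 35, 40, 38, -5] -> [7, 31, 12, 26, 31, 29, -14] -> [14, 38, 19, 33, 38, 36, -7] -> [84, 228, 114, 198, 228, 216, -42] -> [420, 1140, 570, 990, 1140, 1080, -210] -> [1680, 4560, 2280, 3960, 4560, 4320, -840]
  [-5, 46, -17, 7, -11, 3] -> [-14, 37, -26, -2, -20, -6] -> [-7, 44, -19, 5, -13, 1] -> [-42, 264, -114, 30, -78, 6] -> [-210, 1320, -570, 150, -390, 30] -> [-840, 5280, -2280, 600, -1560, 120]
  [-31, 24, -42, 26] -> [-40, 15, -51, 17] -> [-33, 22, -44, 24] -> [-198, 132, -264, 144] -> [-990, 660, -1320, 720] -> [-3960, 2640, -5280, 2880]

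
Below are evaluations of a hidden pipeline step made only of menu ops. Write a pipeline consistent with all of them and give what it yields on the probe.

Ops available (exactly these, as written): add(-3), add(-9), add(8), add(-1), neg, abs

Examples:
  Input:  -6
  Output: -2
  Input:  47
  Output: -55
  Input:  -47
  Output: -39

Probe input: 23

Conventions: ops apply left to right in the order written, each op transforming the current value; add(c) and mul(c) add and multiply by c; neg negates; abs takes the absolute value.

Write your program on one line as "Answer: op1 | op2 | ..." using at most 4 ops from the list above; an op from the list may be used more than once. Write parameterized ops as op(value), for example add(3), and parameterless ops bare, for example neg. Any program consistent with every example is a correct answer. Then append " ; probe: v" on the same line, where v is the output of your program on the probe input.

add(8) | abs | neg ; probe: -31

Check, running the answer program on each example:
  -6 -> 2 -> 2 -> -2
  47 -> 55 -> 55 -> -55
  -47 -> -39 -> 39 -> -39
  probe: 23 -> 31 -> 31 -> -31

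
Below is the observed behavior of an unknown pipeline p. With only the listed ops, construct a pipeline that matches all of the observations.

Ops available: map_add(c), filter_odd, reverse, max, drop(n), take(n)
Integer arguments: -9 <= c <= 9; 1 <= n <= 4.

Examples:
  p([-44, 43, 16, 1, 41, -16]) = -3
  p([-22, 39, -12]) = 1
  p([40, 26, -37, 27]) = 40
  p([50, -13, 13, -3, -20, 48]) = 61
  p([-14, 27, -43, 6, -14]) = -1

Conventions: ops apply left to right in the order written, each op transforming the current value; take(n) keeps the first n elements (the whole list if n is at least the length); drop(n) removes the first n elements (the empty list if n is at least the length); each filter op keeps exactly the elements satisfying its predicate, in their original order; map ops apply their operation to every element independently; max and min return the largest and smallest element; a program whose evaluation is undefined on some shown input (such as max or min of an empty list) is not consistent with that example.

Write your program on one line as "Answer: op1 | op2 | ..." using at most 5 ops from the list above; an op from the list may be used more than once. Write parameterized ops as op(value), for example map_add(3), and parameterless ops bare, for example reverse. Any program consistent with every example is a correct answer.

map_add(4) | reverse | map_add(9) | take(1) | max

Check, running the answer program on each example:
  [-44, 43, 16, 1, 41, -16] -> [-40, 47, 20, 5, 45, -12] -> [-12, 45, 5, 20, 47, -40] -> [-3, 54, 14, 29, 56, -31] -> [-3] -> -3
  [-22, 39, -12] -> [-18, 43, -8] -> [-8, 43, -18] -> [1, 52, -9] -> [1] -> 1
  [40, 26, -37, 27] -> [44, 30, -33, 31] -> [31, -33, 30, 44] -> [40, -24, 39, 53] -> [40] -> 40
  [50, -13, 13, -3, -20, 48] -> [54, -9, 17, 1, -16, 52] -> [52, -16, 1, 17, -9, 54] -> [61, -7, 10, 26, 0, 63] -> [61] -> 61
  [-14, 27, -43, 6, -14] -> [-10, 31, -39, 10, -10] -> [-10, 10, -39, 31, -10] -> [-1, 19, -30, 40, -1] -> [-1] -> -1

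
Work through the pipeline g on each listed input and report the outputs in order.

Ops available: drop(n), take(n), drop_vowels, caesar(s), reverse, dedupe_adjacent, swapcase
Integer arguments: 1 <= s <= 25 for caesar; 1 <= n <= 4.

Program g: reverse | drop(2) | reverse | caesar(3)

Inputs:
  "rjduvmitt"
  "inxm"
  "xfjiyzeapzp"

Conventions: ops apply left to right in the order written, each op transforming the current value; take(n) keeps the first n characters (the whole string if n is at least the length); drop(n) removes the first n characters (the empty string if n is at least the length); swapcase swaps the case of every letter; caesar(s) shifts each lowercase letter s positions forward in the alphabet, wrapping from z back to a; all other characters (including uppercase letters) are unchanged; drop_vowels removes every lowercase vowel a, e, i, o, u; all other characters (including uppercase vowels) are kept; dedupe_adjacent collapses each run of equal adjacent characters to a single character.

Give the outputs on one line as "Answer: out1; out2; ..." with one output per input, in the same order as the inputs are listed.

"umgxypl"; "lq"; "aimlbchds"

Execution, op by op:
  "rjduvmitt" -> "ttimvudjr" -> "imvudjr" -> "rjduvmi" -> "umgxypl"
  "inxm" -> "mxni" -> "ni" -> "in" -> "lq"
  "xfjiyzeapzp" -> "pzpaezyijfx" -> "paezyijfx" -> "xfjiyzeap" -> "aimlbchds"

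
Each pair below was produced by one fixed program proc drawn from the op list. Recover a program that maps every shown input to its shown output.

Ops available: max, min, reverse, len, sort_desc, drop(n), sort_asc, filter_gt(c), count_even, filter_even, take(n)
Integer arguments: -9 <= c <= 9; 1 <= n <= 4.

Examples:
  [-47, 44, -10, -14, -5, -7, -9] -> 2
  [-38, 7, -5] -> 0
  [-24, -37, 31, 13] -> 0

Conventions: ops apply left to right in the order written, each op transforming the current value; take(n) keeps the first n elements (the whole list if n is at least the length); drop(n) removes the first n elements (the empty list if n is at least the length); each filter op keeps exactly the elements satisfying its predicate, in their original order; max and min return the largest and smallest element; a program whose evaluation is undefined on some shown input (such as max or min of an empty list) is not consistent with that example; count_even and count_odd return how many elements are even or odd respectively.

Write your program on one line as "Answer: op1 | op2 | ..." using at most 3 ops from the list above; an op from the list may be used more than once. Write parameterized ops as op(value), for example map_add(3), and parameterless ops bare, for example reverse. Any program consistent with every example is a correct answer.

reverse | drop(4) | count_even

Check, running the answer program on each example:
  [-47, 44, -10, -14, -5, -7, -9] -> [-9, -7, -5, -14, -10, 44, -47] -> [-10, 44, -47] -> 2
  [-38, 7, -5] -> [-5, 7, -38] -> [] -> 0
  [-24, -37, 31, 13] -> [13, 31, -37, -24] -> [] -> 0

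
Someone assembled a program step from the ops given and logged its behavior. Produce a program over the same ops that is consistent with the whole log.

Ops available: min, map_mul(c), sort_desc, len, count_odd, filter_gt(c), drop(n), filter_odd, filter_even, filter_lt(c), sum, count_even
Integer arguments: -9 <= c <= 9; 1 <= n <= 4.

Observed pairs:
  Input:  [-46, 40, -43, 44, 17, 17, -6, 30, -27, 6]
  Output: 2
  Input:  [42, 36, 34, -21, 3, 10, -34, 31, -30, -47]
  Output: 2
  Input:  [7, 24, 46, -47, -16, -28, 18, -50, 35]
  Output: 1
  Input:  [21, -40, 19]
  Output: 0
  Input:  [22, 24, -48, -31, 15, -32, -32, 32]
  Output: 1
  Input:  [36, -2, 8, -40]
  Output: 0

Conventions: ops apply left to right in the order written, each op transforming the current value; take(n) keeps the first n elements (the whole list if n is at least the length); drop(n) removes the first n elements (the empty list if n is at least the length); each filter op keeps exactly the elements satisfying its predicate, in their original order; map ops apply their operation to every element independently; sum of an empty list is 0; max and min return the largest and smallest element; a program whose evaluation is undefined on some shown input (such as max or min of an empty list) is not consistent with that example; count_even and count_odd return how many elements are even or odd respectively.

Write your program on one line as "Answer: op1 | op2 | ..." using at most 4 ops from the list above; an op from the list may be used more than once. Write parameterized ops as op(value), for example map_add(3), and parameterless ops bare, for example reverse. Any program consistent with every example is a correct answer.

drop(4) | filter_odd | filter_gt(-3) | count_odd

Check, running the answer program on each example:
  [-46, 40, -43, 44, 17, 17, -6, 30, -27, 6] -> [17, 17, -6, 30, -27, 6] -> [17, 17, -27] -> [17, 17] -> 2
  [42, 36, 34, -21, 3, 10, -34, 31, -30, -47] -> [3, 10, -34, 31, -30, -47] -> [3, 31, -47] -> [3, 31] -> 2
  [7, 24, 46, -47, -16, -28, 18, -50, 35] -> [-16, -28, 18, -50, 35] -> [35] -> [35] -> 1
  [21, -40, 19] -> [] -> [] -> [] -> 0
  [22, 24, -48, -31, 15, -32, -32, 32] -> [15, -32, -32, 32] -> [15] -> [15] -> 1
  [36, -2, 8, -40] -> [] -> [] -> [] -> 0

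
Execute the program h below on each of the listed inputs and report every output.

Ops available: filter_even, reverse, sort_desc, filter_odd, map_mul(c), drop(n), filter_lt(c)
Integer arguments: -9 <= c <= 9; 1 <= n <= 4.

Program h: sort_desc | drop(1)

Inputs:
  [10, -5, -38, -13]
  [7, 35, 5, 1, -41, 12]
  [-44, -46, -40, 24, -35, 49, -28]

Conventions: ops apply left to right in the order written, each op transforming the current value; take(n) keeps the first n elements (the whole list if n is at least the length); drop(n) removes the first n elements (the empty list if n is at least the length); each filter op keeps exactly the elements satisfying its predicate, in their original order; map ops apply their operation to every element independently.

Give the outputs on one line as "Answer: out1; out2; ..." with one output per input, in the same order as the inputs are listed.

[-5, -13, -38]; [12, 7, 5, 1, -41]; [24, -28, -35, -40, -44, -46]

Execution, op by op:
  [10, -5, -38, -13] -> [10, -5, -13, -38] -> [-5, -13, -38]
  [7, 35, 5, 1, -41, 12] -> [35, 12, 7, 5, 1, -41] -> [12, 7, 5, 1, -41]
  [-44, -46, -40, 24, -35, 49, -28] -> [49, 24, -28, -35, -40, -44, -46] -> [24, -28, -35, -40, -44, -46]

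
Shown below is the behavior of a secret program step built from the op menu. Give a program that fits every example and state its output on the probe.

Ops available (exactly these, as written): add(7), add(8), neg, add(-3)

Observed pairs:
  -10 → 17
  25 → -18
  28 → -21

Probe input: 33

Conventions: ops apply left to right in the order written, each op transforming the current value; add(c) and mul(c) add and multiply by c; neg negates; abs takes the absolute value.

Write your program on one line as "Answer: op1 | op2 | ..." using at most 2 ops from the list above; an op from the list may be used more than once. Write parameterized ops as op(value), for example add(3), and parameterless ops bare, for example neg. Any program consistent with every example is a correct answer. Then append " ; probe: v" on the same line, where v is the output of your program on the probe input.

neg | add(7) ; probe: -26

Check, running the answer program on each example:
  -10 -> 10 -> 17
  25 -> -25 -> -18
  28 -> -28 -> -21
  probe: 33 -> -33 -> -26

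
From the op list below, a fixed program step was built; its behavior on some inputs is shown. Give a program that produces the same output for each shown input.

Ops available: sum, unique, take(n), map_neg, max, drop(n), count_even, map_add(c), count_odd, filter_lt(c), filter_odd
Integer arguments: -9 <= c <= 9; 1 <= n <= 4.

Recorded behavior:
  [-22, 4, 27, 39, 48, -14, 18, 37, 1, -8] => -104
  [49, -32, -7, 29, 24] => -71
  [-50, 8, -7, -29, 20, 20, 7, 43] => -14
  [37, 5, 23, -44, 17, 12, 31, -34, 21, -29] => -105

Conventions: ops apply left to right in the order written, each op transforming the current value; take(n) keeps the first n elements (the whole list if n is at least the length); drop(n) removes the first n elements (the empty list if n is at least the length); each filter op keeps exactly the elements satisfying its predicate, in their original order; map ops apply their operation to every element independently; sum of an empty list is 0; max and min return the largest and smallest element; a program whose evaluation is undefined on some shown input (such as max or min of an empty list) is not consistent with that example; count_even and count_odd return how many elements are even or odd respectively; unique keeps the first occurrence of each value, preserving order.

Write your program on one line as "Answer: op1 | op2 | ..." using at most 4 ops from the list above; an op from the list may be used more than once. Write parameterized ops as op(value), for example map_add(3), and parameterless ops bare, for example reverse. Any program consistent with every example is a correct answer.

map_neg | filter_odd | sum

Check, running the answer program on each example:
  [-22, 4, 27, 39, 48, -14, 18, 37, 1, -8] -> [22, -4, -27, -39, -48, 14, -18, -37, -1, 8] -> [-27, -39, -37, -1] -> -104
  [49, -32, -7, 29, 24] -> [-49, 32, 7, -29, -24] -> [-49, 7, -29] -> -71
  [-50, 8, -7, -29, 20, 20, 7, 43] -> [50, -8, 7, 29, -20, -20, -7, -43] -> [7, 29, -7, -43] -> -14
  [37, 5, 23, -44, 17, 12, 31, -34, 21, -29] -> [-37, -5, -23, 44, -17, -12, -31, 34, -21, 29] -> [-37, -5, -23, -17, -31, -21, 29] -> -105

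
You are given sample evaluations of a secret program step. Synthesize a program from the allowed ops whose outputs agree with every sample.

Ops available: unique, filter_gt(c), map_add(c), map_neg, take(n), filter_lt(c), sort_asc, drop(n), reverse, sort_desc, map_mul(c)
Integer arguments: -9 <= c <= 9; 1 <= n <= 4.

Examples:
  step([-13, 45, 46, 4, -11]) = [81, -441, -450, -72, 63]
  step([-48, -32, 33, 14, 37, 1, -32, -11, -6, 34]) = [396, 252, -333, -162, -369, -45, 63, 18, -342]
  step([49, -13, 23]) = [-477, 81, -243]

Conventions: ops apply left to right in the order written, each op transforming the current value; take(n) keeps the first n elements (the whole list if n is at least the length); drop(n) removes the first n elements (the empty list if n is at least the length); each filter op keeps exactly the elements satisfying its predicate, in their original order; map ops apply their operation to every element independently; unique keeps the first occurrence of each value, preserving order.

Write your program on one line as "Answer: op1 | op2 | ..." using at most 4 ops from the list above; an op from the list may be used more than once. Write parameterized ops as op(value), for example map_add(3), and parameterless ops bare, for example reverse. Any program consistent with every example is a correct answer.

map_add(4) | unique | map_mul(9) | map_neg

Check, running the answer program on each example:
  [-13, 45, 46, 4, -11] -> [-9, 49, 50, 8, -7] -> [-9, 49, 50, 8, -7] -> [-81, 441, 450, 72, -63] -> [81, -441, -450, -72, 63]
  [-48, -32, 33, 14, 37, 1, -32, -11, -6, 34] -> [-44, -28, 37, 18, 41, 5, -28, -7, -2, 38] -> [-44, -28, 37, 18, 41, 5, -7, -2, 38] -> [-396, -252, 333, 162, 369, 45, -63, -18, 342] -> [396, 252, -333, -162, -369, -45, 63, 18, -342]
  [49, -13, 23] -> [53, -9, 27] -> [53, -9, 27] -> [477, -81, 243] -> [-477, 81, -243]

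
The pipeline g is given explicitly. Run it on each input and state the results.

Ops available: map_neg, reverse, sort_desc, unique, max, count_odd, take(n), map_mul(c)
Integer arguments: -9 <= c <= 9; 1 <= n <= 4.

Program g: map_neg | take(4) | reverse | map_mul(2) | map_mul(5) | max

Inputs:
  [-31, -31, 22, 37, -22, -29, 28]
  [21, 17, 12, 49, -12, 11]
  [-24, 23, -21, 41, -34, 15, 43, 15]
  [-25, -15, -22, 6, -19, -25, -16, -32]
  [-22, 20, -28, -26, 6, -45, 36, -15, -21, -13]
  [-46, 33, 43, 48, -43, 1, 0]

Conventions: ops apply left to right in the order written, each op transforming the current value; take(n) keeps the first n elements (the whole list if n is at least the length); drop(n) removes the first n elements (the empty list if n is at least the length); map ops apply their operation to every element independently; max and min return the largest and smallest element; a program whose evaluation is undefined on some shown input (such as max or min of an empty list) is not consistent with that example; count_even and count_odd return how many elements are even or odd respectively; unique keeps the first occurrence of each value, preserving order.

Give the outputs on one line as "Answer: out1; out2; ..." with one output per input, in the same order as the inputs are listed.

310; -120; 240; 250; 280; 460

Execution, op by op:
  [-31, -31, 22, 37, -22, -29, 28] -> [31, 31, -22, -37, 22, 29, -28] -> [31, 31, -22, -37] -> [-37, -22, 31, 31] -> [-74, -44, 62, 62] -> [-370, -220, 310, 310] -> 310
  [21, 17, 12, 49, -12, 11] -> [-21, -17, -12, -49, 12, -11] -> [-21, -17, -12, -49] -> [-49, -12, -17, -21] -> [-98, -24, -34, -42] -> [-490, -120, -170, -210] -> -120
  [-24, 23, -21, 41, -34, 15, 43, 15] -> [24, -23, 21, -41, 34, -15, -43, -15] -> [24, -23, 21, -41] -> [-41, 21, -23, 24] -> [-82, 42, -46, 48] -> [-410, 210, -230, 240] -> 240
  [-25, -15, -22, 6, -19, -25, -16, -32] -> [25, 15, 22, -6, 19, 25, 16, 32] -> [25, 15, 22, -6] -> [-6, 22, 15, 25] -> [-12, 44, 30, 50] -> [-60, 220, 150, 250] -> 250
  [-22, 20, -28, -26, 6, -45, 36, -15, -21, -13] -> [22, -20, 28, 26, -6, 45, -36, 15, 21, 13] -> [22, -20, 28, 26] -> [26, 28, -20, 22] -> [52, 56, -40, 44] -> [260, 280, -200, 220] -> 280
  [-46, 33, 43, 48, -43, 1, 0] -> [46, -33, -43, -48, 43, -1, 0] -> [46, -33, -43, -48] -> [-48, -43, -33, 46] -> [-96, -86, -66, 92] -> [-480, -430, -330, 460] -> 460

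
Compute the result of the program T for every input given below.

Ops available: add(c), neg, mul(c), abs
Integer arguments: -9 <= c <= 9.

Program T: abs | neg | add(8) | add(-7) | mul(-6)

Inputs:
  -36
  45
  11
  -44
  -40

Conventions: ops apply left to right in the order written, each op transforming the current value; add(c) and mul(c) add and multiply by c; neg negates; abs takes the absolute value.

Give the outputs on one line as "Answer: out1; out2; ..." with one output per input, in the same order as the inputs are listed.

210; 264; 60; 258; 234

Execution, op by op:
  -36 -> 36 -> -36 -> -28 -> -35 -> 210
  45 -> 45 -> -45 -> -37 -> -44 -> 264
  11 -> 11 -> -11 -> -3 -> -10 -> 60
  -44 -> 44 -> -44 -> -36 -> -43 -> 258
  -40 -> 40 -> -40 -> -32 -> -39 -> 234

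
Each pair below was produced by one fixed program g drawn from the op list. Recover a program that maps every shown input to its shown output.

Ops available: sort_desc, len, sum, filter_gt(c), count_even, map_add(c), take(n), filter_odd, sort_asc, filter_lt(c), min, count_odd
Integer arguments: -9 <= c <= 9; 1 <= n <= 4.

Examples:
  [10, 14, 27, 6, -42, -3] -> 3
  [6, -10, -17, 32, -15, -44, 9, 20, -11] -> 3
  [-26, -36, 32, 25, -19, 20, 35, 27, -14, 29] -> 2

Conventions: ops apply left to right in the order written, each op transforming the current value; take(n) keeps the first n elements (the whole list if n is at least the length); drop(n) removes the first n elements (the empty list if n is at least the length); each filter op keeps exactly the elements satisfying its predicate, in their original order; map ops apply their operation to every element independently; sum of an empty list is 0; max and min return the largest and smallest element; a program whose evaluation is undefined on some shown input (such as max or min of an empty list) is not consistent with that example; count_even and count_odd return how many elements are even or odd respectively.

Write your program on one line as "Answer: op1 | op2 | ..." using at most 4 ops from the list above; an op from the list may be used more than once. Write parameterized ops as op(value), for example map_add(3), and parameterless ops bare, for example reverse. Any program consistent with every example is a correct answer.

sort_asc | filter_gt(2) | map_add(5) | count_odd

Check, running the answer program on each example:
  [10, 14, 27, 6, -42, -3] -> [-42, -3, 6, 10, 14, 27] -> [6, 10, 14, 27] -> [11, 15, 19, 32] -> 3
  [6, -10, -17, 32, -15, -44, 9, 20, -11] -> [-44, -17, -15, -11, -10, 6, 9, 20, 32] -> [6, 9, 20, 32] -> [11, 14, 25, 37] -> 3
  [-26, -36, 32, 25, -19, 20, 35, 27, -14, 29] -> [-36, -26, -19, -14, 20, 25, 27, 29, 32, 35] -> [20, 25, 27, 29, 32, 35] -> [25, 30, 32, 34, 37, 40] -> 2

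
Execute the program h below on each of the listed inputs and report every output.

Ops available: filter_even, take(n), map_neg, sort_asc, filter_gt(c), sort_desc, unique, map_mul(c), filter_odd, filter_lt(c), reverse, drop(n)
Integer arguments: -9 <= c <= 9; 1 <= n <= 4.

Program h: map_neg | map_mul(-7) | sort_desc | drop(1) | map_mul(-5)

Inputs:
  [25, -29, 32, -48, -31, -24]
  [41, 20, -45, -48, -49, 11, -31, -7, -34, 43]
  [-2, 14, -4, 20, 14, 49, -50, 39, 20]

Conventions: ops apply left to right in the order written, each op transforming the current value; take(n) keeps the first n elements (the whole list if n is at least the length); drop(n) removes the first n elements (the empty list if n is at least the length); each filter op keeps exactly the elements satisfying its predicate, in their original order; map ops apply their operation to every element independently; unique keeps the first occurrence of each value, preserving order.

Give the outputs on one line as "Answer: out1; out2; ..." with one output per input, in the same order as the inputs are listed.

[-875, 840, 1015, 1085, 1680]; [-1435, -700, -385, 245, 1085, 1190, 1575, 1680, 1715]; [-1365, -700, -700, -490, -490, 70, 140, 1750]

Execution, op by op:
  [25, -29, 32, -48, -31, -24] -> [-25, 29, -32, 48, 31, 24] -> [175, -203, 224, -336, -217, -168] -> [224, 175, -168, -203, -217, -336] -> [175, -168, -203, -217, -336] -> [-875, 840, 1015, 1085, 1680]
  [41, 20, -45, -48, -49, 11, -31, -7, -34, 43] -> [-41, -20, 45, 48, 49, -11, 31, 7, 34, -43] -> [287, 140, -315, -336, -343, 77, -217, -49, -238, 301] -> [301, 287, 140, 77, -49, -217, -238, -315, -336, -343] -> [287, 140, 77, -49, -217, -238, -315, -336, -343] -> [-1435, -700, -385, 245, 1085, 1190, 1575, 1680, 1715]
  [-2, 14, -4, 20, 14, 49, -50, 39, 20] -> [2, -14, 4, -20, -14, -49, 50, -39, -20] -> [-14, 98, -28, 140, 98, 343, -350, 273, 140] -> [343, 273, 140, 140, 98, 98, -14, -28, -350] -> [273, 140, 140, 98, 98, -14, -28, -350] -> [-1365, -700, -700, -490, -490, 70, 140, 1750]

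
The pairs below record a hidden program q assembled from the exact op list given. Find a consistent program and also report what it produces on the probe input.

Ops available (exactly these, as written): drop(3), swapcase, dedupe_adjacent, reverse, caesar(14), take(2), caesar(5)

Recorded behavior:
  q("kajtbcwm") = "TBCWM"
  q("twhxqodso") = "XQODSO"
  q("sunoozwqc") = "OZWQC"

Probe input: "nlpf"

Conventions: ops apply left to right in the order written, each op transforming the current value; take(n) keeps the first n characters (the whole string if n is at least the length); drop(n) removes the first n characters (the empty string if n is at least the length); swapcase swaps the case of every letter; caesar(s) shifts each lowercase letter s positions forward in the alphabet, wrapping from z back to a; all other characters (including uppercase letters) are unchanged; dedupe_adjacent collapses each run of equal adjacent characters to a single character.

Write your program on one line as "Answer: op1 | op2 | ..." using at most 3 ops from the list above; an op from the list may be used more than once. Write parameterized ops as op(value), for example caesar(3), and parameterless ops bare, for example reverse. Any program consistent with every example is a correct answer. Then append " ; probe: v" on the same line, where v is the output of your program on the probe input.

dedupe_adjacent | drop(3) | swapcase ; probe: "F"

Check, running the answer program on each example:
  "kajtbcwm" -> "kajtbcwm" -> "tbcwm" -> "TBCWM"
  "twhxqodso" -> "twhxqodso" -> "xqodso" -> "XQODSO"
  "sunoozwqc" -> "sunozwqc" -> "ozwqc" -> "OZWQC"
  probe: "nlpf" -> "nlpf" -> "f" -> "F"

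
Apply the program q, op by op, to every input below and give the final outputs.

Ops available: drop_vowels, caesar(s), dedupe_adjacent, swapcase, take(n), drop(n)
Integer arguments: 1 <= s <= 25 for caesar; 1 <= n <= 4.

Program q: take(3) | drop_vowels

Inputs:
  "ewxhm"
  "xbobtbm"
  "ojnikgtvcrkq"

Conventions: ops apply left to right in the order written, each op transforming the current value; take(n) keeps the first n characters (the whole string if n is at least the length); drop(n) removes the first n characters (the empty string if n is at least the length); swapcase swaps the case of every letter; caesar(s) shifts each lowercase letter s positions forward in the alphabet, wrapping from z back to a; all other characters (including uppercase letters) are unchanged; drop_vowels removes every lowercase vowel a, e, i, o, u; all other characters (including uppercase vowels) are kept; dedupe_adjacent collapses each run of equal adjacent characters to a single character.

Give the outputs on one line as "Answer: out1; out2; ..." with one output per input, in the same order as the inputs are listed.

Execution, op by op:
  "ewxhm" -> "ewx" -> "wx"
  "xbobtbm" -> "xbo" -> "xb"
  "ojnikgtvcrkq" -> "ojn" -> "jn"

"wx"; "xb"; "jn"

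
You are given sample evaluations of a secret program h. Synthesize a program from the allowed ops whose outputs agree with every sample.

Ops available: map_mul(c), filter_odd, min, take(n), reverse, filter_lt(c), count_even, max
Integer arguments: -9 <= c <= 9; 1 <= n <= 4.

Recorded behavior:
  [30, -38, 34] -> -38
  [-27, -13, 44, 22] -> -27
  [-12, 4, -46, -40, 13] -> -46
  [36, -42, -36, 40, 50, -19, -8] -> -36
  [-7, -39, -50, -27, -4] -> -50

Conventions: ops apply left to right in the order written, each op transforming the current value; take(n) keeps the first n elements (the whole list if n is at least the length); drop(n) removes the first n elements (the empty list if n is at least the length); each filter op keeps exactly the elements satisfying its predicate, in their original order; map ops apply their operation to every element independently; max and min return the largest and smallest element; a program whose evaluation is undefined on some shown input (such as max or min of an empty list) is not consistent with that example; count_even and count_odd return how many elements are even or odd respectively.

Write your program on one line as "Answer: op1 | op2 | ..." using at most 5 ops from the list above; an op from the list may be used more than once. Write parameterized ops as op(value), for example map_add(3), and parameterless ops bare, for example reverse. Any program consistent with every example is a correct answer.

reverse | filter_lt(-4) | take(3) | min

Check, running the answer program on each example:
  [30, -38, 34] -> [34, -38, 30] -> [-38] -> [-38] -> -38
  [-27, -13, 44, 22] -> [22, 44, -13, -27] -> [-13, -27] -> [-13, -27] -> -27
  [-12, 4, -46, -40, 13] -> [13, -40, -46, 4, -12] -> [-40, -46, -12] -> [-40, -46, -12] -> -46
  [36, -42, -36, 40, 50, -19, -8] -> [-8, -19, 50, 40, -36, -42, 36] -> [-8, -19, -36, -42] -> [-8, -19, -36] -> -36
  [-7, -39, -50, -27, -4] -> [-4, -27, -50, -39, -7] -> [-27, -50, -39, -7] -> [-27, -50, -39] -> -50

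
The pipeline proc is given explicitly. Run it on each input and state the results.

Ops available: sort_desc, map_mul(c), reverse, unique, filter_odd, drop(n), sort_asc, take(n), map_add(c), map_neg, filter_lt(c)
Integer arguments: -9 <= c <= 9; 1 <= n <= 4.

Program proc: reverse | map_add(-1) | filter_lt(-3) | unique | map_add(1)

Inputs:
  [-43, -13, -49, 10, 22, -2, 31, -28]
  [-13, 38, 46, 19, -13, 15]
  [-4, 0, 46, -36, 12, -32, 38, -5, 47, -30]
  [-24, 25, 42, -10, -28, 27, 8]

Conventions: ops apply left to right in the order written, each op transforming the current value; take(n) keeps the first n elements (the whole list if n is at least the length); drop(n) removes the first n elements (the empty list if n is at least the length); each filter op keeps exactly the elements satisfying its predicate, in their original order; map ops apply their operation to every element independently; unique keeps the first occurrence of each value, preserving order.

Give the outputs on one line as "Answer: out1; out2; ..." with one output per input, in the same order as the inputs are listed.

Execution, op by op:
  [-43, -13, -49, 10, 22, -2, 31, -28] -> [-28, 31, -2, 22, 10, -49, -13, -43] -> [-29, 30, -3, 21, 9, -50, -14, -44] -> [-29, -50, -14, -44] -> [-29, -50, -14, -44] -> [-28, -49, -13, -43]
  [-13, 38, 46, 19, -13, 15] -> [15, -13, 19, 46, 38, -13] -> [14, -14, 18, 45, 37, -14] -> [-14, -14] -> [-14] -> [-13]
  [-4, 0, 46, -36, 12, -32, 38, -5, 47, -30] -> [-30, 47, -5, 38, -32, 12, -36, 46, 0, -4] -> [-31, 46, -6, 37, -33, 11, -37, 45, -1, -5] -> [-31, -6, -33, -37, -5] -> [-31, -6, -33, -37, -5] -> [-30, -5, -32, -36, -4]
  [-24, 25, 42, -10, -28, 27, 8] -> [8, 27, -28, -10, 42, 25, -24] -> [7, 26, -29, -11, 41, 24, -25] -> [-29, -11, -25] -> [-29, -11, -25] -> [-28, -10, -24]

[-28, -49, -13, -43]; [-13]; [-30, -5, -32, -36, -4]; [-28, -10, -24]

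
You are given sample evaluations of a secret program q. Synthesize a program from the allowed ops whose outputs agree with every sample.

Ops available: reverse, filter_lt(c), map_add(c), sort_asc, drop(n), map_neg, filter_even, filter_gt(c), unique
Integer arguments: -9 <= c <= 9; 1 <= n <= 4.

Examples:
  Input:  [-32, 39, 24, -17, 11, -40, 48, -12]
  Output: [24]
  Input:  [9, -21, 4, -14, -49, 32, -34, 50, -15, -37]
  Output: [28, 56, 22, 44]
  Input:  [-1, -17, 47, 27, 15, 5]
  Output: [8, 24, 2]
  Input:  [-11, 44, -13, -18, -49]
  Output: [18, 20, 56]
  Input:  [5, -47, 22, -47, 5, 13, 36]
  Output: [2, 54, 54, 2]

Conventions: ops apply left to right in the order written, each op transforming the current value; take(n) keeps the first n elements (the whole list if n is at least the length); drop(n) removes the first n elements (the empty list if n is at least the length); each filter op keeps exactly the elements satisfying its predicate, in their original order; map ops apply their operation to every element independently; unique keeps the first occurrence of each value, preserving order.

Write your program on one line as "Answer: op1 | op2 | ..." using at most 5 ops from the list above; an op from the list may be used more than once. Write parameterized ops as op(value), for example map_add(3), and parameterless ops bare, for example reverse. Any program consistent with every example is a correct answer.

map_neg | map_add(7) | filter_even | filter_gt(1)

Check, running the answer program on each example:
  [-32, 39, 24, -17, 11, -40, 48, -12] -> [32, -39, -24, 17, -11, 40, -48, 12] -> [39, -32, -17, 24, -4, 47, -41, 19] -> [-32, 24, -4] -> [24]
  [9, -21, 4, -14, -49, 32, -34, 50, -15, -37] -> [-9, 21, -4, 14, 49, -32, 34, -50, 15, 37] -> [-2, 28, 3, 21, 56, -25, 41, -43, 22, 44] -> [-2, 28, 56, 22, 44] -> [28, 56, 22, 44]
  [-1, -17, 47, 27, 15, 5] -> [1, 17, -47, -27, -15, -5] -> [8, 24, -40, -20, -8, 2] -> [8, 24, -40, -20, -8, 2] -> [8, 24, 2]
  [-11, 44, -13, -18, -49] -> [11, -44, 13, 18, 49] -> [18, -37, 20, 25, 56] -> [18, 20, 56] -> [18, 20, 56]
  [5, -47, 22, -47, 5, 13, 36] -> [-5, 47, -22, 47, -5, -13, -36] -> [2, 54, -15, 54, 2, -6, -29] -> [2, 54, 54, 2, -6] -> [2, 54, 54, 2]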